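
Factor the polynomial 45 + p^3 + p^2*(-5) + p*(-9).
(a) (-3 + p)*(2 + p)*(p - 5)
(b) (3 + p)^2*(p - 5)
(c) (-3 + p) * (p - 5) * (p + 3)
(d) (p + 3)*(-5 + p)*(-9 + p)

We need to factor 45 + p^3 + p^2*(-5) + p*(-9).
The factored form is (-3 + p) * (p - 5) * (p + 3).
c) (-3 + p) * (p - 5) * (p + 3)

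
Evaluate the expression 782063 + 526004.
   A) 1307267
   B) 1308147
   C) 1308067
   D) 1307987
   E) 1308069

782063 + 526004 = 1308067
C) 1308067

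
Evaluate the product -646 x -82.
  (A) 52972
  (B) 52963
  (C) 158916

-646 * -82 = 52972
A) 52972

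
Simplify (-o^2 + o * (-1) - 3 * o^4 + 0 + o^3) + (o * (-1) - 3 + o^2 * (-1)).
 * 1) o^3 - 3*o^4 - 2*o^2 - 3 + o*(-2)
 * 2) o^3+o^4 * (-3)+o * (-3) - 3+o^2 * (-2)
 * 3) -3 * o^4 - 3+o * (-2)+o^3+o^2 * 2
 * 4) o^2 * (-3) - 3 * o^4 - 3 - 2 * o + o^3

Adding the polynomials and combining like terms:
(-o^2 + o*(-1) - 3*o^4 + 0 + o^3) + (o*(-1) - 3 + o^2*(-1))
= o^3 - 3*o^4 - 2*o^2 - 3 + o*(-2)
1) o^3 - 3*o^4 - 2*o^2 - 3 + o*(-2)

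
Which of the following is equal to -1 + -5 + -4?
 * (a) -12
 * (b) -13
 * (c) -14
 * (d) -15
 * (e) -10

First: -1 + -5 = -6
Then: -6 + -4 = -10
e) -10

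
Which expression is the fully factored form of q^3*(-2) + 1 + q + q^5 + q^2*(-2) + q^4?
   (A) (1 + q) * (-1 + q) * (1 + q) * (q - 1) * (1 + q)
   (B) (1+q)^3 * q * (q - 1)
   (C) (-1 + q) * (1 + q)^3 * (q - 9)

We need to factor q^3*(-2) + 1 + q + q^5 + q^2*(-2) + q^4.
The factored form is (1 + q) * (-1 + q) * (1 + q) * (q - 1) * (1 + q).
A) (1 + q) * (-1 + q) * (1 + q) * (q - 1) * (1 + q)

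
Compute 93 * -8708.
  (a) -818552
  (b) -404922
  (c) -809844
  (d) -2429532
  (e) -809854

93 * -8708 = -809844
c) -809844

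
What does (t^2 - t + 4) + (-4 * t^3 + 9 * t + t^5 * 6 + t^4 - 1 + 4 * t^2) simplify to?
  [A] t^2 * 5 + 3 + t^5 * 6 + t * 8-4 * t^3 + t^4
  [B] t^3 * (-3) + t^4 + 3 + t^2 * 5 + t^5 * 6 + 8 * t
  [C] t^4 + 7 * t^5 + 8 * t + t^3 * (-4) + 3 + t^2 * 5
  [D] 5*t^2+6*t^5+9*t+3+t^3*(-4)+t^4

Adding the polynomials and combining like terms:
(t^2 - t + 4) + (-4*t^3 + 9*t + t^5*6 + t^4 - 1 + 4*t^2)
= t^2 * 5 + 3 + t^5 * 6 + t * 8-4 * t^3 + t^4
A) t^2 * 5 + 3 + t^5 * 6 + t * 8-4 * t^3 + t^4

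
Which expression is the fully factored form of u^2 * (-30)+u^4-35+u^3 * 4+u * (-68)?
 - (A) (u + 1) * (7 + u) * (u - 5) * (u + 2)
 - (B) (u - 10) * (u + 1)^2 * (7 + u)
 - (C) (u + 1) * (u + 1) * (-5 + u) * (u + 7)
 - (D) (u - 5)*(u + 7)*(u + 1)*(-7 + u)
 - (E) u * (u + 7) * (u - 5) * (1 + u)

We need to factor u^2 * (-30)+u^4-35+u^3 * 4+u * (-68).
The factored form is (u + 1) * (u + 1) * (-5 + u) * (u + 7).
C) (u + 1) * (u + 1) * (-5 + u) * (u + 7)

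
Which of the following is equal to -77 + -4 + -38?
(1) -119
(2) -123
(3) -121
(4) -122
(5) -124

First: -77 + -4 = -81
Then: -81 + -38 = -119
1) -119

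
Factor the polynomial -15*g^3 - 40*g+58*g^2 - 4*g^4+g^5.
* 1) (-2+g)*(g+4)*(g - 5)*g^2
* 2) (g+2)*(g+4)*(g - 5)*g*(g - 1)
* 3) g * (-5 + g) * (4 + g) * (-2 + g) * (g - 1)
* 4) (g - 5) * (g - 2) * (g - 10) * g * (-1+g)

We need to factor -15*g^3 - 40*g+58*g^2 - 4*g^4+g^5.
The factored form is g * (-5 + g) * (4 + g) * (-2 + g) * (g - 1).
3) g * (-5 + g) * (4 + g) * (-2 + g) * (g - 1)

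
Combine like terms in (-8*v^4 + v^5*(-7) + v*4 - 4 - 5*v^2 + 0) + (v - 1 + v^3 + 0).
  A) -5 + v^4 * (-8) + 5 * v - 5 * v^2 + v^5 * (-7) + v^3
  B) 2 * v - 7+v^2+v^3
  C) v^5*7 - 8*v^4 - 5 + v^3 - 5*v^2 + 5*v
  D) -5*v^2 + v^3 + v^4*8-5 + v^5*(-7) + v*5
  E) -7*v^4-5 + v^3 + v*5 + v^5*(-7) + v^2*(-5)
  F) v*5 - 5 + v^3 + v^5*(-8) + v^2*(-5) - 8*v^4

Adding the polynomials and combining like terms:
(-8*v^4 + v^5*(-7) + v*4 - 4 - 5*v^2 + 0) + (v - 1 + v^3 + 0)
= -5 + v^4 * (-8) + 5 * v - 5 * v^2 + v^5 * (-7) + v^3
A) -5 + v^4 * (-8) + 5 * v - 5 * v^2 + v^5 * (-7) + v^3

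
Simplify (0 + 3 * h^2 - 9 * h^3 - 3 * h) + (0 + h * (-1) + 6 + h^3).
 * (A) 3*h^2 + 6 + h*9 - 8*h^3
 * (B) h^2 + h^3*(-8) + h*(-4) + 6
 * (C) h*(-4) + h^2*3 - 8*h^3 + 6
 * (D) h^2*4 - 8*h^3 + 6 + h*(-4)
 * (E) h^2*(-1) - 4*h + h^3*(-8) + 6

Adding the polynomials and combining like terms:
(0 + 3*h^2 - 9*h^3 - 3*h) + (0 + h*(-1) + 6 + h^3)
= h*(-4) + h^2*3 - 8*h^3 + 6
C) h*(-4) + h^2*3 - 8*h^3 + 6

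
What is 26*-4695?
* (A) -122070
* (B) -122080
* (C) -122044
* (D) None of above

26 * -4695 = -122070
A) -122070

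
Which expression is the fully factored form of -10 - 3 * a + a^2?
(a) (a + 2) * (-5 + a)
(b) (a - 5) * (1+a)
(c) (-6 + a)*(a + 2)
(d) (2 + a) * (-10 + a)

We need to factor -10 - 3 * a + a^2.
The factored form is (a + 2) * (-5 + a).
a) (a + 2) * (-5 + a)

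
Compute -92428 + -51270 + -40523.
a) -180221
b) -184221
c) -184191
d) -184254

First: -92428 + -51270 = -143698
Then: -143698 + -40523 = -184221
b) -184221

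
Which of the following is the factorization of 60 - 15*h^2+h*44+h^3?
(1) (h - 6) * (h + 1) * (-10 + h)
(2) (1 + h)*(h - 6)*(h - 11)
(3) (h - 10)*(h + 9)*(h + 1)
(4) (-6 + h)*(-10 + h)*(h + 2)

We need to factor 60 - 15*h^2+h*44+h^3.
The factored form is (h - 6) * (h + 1) * (-10 + h).
1) (h - 6) * (h + 1) * (-10 + h)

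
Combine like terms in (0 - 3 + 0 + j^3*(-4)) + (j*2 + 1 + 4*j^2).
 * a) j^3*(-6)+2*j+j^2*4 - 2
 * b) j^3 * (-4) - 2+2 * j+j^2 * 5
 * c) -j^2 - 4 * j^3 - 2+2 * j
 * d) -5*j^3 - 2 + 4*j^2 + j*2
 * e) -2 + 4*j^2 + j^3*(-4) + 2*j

Adding the polynomials and combining like terms:
(0 - 3 + 0 + j^3*(-4)) + (j*2 + 1 + 4*j^2)
= -2 + 4*j^2 + j^3*(-4) + 2*j
e) -2 + 4*j^2 + j^3*(-4) + 2*j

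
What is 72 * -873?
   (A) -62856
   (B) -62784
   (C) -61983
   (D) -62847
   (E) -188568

72 * -873 = -62856
A) -62856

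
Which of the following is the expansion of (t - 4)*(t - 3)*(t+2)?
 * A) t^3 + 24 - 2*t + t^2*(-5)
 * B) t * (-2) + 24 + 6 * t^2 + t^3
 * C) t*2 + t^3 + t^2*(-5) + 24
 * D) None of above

Expanding (t - 4)*(t - 3)*(t+2):
= t^3 + 24 - 2*t + t^2*(-5)
A) t^3 + 24 - 2*t + t^2*(-5)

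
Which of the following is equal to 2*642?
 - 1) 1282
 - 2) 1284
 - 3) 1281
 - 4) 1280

2 * 642 = 1284
2) 1284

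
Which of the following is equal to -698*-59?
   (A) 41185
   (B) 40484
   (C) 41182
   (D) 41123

-698 * -59 = 41182
C) 41182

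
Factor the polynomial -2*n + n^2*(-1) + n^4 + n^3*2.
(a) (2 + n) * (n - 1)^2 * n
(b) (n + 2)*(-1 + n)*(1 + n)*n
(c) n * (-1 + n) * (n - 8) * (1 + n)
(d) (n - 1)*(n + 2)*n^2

We need to factor -2*n + n^2*(-1) + n^4 + n^3*2.
The factored form is (n + 2)*(-1 + n)*(1 + n)*n.
b) (n + 2)*(-1 + n)*(1 + n)*n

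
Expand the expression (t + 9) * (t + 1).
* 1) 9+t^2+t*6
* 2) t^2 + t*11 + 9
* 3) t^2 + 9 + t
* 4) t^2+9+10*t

Expanding (t + 9) * (t + 1):
= t^2+9+10*t
4) t^2+9+10*t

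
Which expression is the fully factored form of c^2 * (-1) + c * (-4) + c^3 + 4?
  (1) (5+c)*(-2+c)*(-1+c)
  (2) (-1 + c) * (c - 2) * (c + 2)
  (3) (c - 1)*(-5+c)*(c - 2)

We need to factor c^2 * (-1) + c * (-4) + c^3 + 4.
The factored form is (-1 + c) * (c - 2) * (c + 2).
2) (-1 + c) * (c - 2) * (c + 2)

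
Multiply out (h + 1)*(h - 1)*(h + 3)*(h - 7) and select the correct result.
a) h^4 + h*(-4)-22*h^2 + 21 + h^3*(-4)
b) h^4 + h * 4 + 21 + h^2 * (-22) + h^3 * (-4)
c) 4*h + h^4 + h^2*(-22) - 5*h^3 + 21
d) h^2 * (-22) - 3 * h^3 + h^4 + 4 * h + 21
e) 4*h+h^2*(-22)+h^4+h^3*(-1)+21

Expanding (h + 1)*(h - 1)*(h + 3)*(h - 7):
= h^4 + h * 4 + 21 + h^2 * (-22) + h^3 * (-4)
b) h^4 + h * 4 + 21 + h^2 * (-22) + h^3 * (-4)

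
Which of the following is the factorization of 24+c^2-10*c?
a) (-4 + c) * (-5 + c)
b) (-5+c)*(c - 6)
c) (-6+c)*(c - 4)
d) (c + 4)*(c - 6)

We need to factor 24+c^2-10*c.
The factored form is (-6+c)*(c - 4).
c) (-6+c)*(c - 4)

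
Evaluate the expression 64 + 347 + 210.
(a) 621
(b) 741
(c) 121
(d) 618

First: 64 + 347 = 411
Then: 411 + 210 = 621
a) 621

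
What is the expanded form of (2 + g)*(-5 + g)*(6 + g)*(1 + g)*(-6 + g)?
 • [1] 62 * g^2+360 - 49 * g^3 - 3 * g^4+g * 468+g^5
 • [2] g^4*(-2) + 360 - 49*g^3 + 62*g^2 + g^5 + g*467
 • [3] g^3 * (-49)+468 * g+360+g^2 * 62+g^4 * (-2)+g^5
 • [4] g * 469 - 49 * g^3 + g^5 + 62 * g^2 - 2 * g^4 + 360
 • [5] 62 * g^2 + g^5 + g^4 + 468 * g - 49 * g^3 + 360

Expanding (2 + g)*(-5 + g)*(6 + g)*(1 + g)*(-6 + g):
= g^3 * (-49)+468 * g+360+g^2 * 62+g^4 * (-2)+g^5
3) g^3 * (-49)+468 * g+360+g^2 * 62+g^4 * (-2)+g^5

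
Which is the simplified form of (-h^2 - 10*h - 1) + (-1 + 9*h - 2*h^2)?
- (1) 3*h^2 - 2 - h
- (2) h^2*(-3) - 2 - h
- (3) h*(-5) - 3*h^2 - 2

Adding the polynomials and combining like terms:
(-h^2 - 10*h - 1) + (-1 + 9*h - 2*h^2)
= h^2*(-3) - 2 - h
2) h^2*(-3) - 2 - h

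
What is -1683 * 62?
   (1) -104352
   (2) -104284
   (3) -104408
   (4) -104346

-1683 * 62 = -104346
4) -104346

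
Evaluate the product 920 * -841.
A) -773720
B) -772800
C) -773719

920 * -841 = -773720
A) -773720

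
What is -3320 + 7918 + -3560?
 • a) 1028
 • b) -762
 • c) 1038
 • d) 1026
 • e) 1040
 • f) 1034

First: -3320 + 7918 = 4598
Then: 4598 + -3560 = 1038
c) 1038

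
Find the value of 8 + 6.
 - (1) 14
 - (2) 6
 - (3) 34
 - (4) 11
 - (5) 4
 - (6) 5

8 + 6 = 14
1) 14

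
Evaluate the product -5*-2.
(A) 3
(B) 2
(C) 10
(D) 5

-5 * -2 = 10
C) 10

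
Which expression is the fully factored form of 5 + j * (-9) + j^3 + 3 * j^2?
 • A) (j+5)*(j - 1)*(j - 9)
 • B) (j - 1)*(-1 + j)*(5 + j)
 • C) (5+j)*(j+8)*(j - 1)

We need to factor 5 + j * (-9) + j^3 + 3 * j^2.
The factored form is (j - 1)*(-1 + j)*(5 + j).
B) (j - 1)*(-1 + j)*(5 + j)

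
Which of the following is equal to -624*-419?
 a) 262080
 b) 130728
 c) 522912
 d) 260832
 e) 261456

-624 * -419 = 261456
e) 261456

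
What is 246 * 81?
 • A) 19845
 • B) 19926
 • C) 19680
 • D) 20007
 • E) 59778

246 * 81 = 19926
B) 19926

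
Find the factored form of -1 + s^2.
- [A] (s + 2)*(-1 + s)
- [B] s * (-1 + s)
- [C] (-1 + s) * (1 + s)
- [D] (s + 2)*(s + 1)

We need to factor -1 + s^2.
The factored form is (-1 + s) * (1 + s).
C) (-1 + s) * (1 + s)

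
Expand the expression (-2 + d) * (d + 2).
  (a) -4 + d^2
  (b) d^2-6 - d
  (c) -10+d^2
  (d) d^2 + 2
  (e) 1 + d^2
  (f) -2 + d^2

Expanding (-2 + d) * (d + 2):
= -4 + d^2
a) -4 + d^2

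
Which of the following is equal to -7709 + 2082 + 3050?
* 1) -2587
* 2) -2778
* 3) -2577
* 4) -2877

First: -7709 + 2082 = -5627
Then: -5627 + 3050 = -2577
3) -2577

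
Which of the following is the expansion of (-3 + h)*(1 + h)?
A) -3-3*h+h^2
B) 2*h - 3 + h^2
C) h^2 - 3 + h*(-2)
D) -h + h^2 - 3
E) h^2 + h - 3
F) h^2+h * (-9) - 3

Expanding (-3 + h)*(1 + h):
= h^2 - 3 + h*(-2)
C) h^2 - 3 + h*(-2)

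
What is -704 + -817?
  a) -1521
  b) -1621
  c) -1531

-704 + -817 = -1521
a) -1521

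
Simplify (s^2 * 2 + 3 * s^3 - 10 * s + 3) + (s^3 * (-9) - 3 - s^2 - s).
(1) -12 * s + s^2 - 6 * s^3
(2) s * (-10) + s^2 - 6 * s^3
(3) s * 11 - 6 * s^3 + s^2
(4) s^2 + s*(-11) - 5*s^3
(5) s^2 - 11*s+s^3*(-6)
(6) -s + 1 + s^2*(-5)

Adding the polynomials and combining like terms:
(s^2*2 + 3*s^3 - 10*s + 3) + (s^3*(-9) - 3 - s^2 - s)
= s^2 - 11*s+s^3*(-6)
5) s^2 - 11*s+s^3*(-6)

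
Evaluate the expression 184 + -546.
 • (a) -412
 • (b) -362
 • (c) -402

184 + -546 = -362
b) -362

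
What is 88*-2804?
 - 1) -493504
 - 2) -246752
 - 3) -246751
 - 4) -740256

88 * -2804 = -246752
2) -246752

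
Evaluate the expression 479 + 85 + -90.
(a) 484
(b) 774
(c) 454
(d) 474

First: 479 + 85 = 564
Then: 564 + -90 = 474
d) 474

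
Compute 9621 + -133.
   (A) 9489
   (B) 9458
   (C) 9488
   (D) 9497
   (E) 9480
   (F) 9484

9621 + -133 = 9488
C) 9488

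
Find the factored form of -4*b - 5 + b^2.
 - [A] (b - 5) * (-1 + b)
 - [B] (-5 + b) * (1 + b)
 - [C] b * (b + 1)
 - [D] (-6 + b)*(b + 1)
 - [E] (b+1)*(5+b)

We need to factor -4*b - 5 + b^2.
The factored form is (-5 + b) * (1 + b).
B) (-5 + b) * (1 + b)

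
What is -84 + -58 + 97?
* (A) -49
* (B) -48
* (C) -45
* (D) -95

First: -84 + -58 = -142
Then: -142 + 97 = -45
C) -45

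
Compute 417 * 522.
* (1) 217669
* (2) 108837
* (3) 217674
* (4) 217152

417 * 522 = 217674
3) 217674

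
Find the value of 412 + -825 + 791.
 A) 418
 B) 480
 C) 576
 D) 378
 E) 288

First: 412 + -825 = -413
Then: -413 + 791 = 378
D) 378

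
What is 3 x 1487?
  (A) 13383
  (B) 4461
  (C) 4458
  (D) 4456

3 * 1487 = 4461
B) 4461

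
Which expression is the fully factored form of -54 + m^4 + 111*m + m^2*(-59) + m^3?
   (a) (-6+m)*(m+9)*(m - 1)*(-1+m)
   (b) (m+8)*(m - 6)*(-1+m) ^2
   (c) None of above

We need to factor -54 + m^4 + 111*m + m^2*(-59) + m^3.
The factored form is (-6+m)*(m+9)*(m - 1)*(-1+m).
a) (-6+m)*(m+9)*(m - 1)*(-1+m)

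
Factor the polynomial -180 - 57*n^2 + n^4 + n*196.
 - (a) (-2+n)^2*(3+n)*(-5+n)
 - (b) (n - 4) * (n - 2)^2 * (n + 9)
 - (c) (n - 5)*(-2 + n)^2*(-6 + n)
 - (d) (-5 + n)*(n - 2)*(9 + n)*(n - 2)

We need to factor -180 - 57*n^2 + n^4 + n*196.
The factored form is (-5 + n)*(n - 2)*(9 + n)*(n - 2).
d) (-5 + n)*(n - 2)*(9 + n)*(n - 2)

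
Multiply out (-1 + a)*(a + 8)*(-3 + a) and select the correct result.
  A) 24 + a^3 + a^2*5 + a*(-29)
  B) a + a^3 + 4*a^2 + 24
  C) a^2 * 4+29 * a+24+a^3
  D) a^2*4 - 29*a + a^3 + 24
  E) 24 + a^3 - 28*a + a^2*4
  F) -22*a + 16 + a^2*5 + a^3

Expanding (-1 + a)*(a + 8)*(-3 + a):
= a^2*4 - 29*a + a^3 + 24
D) a^2*4 - 29*a + a^3 + 24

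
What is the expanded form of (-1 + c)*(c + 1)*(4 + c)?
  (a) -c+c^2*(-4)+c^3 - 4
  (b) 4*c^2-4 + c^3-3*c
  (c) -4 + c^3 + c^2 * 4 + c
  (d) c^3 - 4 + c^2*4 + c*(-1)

Expanding (-1 + c)*(c + 1)*(4 + c):
= c^3 - 4 + c^2*4 + c*(-1)
d) c^3 - 4 + c^2*4 + c*(-1)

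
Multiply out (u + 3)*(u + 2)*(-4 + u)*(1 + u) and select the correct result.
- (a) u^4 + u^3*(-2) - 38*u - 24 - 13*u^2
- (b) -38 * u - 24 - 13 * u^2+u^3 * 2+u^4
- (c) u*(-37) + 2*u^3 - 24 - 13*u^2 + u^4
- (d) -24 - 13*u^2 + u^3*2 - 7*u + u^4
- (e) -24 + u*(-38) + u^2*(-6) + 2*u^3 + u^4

Expanding (u + 3)*(u + 2)*(-4 + u)*(1 + u):
= -38 * u - 24 - 13 * u^2+u^3 * 2+u^4
b) -38 * u - 24 - 13 * u^2+u^3 * 2+u^4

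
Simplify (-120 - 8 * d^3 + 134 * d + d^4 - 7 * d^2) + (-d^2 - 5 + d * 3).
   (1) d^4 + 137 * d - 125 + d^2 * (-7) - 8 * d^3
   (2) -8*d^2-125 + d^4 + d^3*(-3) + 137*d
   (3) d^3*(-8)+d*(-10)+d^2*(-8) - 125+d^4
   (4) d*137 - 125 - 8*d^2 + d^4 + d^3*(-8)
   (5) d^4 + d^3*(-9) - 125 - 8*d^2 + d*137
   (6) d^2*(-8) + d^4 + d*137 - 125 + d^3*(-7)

Adding the polynomials and combining like terms:
(-120 - 8*d^3 + 134*d + d^4 - 7*d^2) + (-d^2 - 5 + d*3)
= d*137 - 125 - 8*d^2 + d^4 + d^3*(-8)
4) d*137 - 125 - 8*d^2 + d^4 + d^3*(-8)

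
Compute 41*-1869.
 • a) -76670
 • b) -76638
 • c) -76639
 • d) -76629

41 * -1869 = -76629
d) -76629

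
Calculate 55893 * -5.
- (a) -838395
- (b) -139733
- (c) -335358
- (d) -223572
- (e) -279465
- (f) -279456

55893 * -5 = -279465
e) -279465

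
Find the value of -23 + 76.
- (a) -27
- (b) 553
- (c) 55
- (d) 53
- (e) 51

-23 + 76 = 53
d) 53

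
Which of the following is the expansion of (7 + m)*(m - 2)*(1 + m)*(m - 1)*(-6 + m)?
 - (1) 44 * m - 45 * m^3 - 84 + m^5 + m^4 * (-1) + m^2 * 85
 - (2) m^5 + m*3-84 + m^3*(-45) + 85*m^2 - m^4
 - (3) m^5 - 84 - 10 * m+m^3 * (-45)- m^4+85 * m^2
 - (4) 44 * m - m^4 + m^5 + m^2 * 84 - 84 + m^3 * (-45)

Expanding (7 + m)*(m - 2)*(1 + m)*(m - 1)*(-6 + m):
= 44 * m - 45 * m^3 - 84 + m^5 + m^4 * (-1) + m^2 * 85
1) 44 * m - 45 * m^3 - 84 + m^5 + m^4 * (-1) + m^2 * 85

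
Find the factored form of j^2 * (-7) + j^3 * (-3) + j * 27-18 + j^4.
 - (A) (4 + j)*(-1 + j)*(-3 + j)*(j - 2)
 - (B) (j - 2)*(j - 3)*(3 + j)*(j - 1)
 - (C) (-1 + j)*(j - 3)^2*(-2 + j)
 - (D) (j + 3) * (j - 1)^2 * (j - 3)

We need to factor j^2 * (-7) + j^3 * (-3) + j * 27-18 + j^4.
The factored form is (j - 2)*(j - 3)*(3 + j)*(j - 1).
B) (j - 2)*(j - 3)*(3 + j)*(j - 1)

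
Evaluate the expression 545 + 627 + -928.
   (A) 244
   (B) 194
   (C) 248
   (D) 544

First: 545 + 627 = 1172
Then: 1172 + -928 = 244
A) 244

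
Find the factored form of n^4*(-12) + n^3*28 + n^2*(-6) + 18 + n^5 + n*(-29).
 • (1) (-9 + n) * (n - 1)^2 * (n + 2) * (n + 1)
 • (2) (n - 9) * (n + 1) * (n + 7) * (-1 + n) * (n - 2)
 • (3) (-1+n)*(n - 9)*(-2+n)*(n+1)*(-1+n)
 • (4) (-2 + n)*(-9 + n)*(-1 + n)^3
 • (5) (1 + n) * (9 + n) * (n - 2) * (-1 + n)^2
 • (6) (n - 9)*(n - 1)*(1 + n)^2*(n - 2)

We need to factor n^4*(-12) + n^3*28 + n^2*(-6) + 18 + n^5 + n*(-29).
The factored form is (-1+n)*(n - 9)*(-2+n)*(n+1)*(-1+n).
3) (-1+n)*(n - 9)*(-2+n)*(n+1)*(-1+n)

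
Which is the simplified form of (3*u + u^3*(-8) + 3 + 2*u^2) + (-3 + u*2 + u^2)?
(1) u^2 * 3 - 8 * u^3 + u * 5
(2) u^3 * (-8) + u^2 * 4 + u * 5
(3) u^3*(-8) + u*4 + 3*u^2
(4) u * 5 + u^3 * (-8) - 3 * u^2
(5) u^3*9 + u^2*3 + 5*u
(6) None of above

Adding the polynomials and combining like terms:
(3*u + u^3*(-8) + 3 + 2*u^2) + (-3 + u*2 + u^2)
= u^2 * 3 - 8 * u^3 + u * 5
1) u^2 * 3 - 8 * u^3 + u * 5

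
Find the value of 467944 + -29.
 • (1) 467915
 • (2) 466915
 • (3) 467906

467944 + -29 = 467915
1) 467915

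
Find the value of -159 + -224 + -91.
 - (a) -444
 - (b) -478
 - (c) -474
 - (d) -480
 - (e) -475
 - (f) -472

First: -159 + -224 = -383
Then: -383 + -91 = -474
c) -474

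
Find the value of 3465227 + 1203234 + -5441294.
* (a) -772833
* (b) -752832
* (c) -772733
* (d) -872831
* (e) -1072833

First: 3465227 + 1203234 = 4668461
Then: 4668461 + -5441294 = -772833
a) -772833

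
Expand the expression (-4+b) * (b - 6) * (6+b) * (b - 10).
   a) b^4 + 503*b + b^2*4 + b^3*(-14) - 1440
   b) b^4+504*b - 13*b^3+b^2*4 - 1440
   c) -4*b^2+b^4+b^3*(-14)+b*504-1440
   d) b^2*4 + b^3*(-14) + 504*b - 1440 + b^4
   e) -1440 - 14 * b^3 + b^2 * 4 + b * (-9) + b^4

Expanding (-4+b) * (b - 6) * (6+b) * (b - 10):
= b^2*4 + b^3*(-14) + 504*b - 1440 + b^4
d) b^2*4 + b^3*(-14) + 504*b - 1440 + b^4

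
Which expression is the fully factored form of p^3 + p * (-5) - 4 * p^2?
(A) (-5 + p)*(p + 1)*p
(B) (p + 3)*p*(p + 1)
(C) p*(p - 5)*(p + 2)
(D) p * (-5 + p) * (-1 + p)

We need to factor p^3 + p * (-5) - 4 * p^2.
The factored form is (-5 + p)*(p + 1)*p.
A) (-5 + p)*(p + 1)*p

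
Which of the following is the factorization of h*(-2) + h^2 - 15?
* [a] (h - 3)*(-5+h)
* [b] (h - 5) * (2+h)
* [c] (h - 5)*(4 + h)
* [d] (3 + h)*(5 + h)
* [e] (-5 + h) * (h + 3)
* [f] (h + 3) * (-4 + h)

We need to factor h*(-2) + h^2 - 15.
The factored form is (-5 + h) * (h + 3).
e) (-5 + h) * (h + 3)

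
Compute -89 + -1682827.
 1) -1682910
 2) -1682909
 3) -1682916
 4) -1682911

-89 + -1682827 = -1682916
3) -1682916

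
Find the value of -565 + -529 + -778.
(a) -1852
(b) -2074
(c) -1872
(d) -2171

First: -565 + -529 = -1094
Then: -1094 + -778 = -1872
c) -1872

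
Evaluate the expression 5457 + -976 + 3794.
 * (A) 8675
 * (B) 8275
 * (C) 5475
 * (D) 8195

First: 5457 + -976 = 4481
Then: 4481 + 3794 = 8275
B) 8275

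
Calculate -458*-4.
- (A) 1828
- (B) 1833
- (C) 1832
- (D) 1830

-458 * -4 = 1832
C) 1832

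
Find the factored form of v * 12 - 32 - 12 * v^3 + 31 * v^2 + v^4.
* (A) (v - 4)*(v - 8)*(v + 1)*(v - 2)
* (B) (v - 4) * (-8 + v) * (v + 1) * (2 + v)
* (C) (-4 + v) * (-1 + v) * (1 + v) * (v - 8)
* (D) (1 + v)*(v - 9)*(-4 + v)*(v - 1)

We need to factor v * 12 - 32 - 12 * v^3 + 31 * v^2 + v^4.
The factored form is (-4 + v) * (-1 + v) * (1 + v) * (v - 8).
C) (-4 + v) * (-1 + v) * (1 + v) * (v - 8)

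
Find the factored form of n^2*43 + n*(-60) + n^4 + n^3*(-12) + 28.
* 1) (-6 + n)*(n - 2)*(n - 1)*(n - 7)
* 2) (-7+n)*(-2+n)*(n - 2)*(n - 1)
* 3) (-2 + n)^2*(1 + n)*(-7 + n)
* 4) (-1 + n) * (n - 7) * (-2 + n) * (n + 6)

We need to factor n^2*43 + n*(-60) + n^4 + n^3*(-12) + 28.
The factored form is (-7+n)*(-2+n)*(n - 2)*(n - 1).
2) (-7+n)*(-2+n)*(n - 2)*(n - 1)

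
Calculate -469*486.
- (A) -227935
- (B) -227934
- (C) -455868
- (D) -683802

-469 * 486 = -227934
B) -227934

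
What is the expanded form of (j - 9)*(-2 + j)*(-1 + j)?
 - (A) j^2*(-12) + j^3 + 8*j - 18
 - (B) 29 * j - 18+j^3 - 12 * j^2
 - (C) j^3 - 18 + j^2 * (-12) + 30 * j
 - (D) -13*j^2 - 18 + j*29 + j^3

Expanding (j - 9)*(-2 + j)*(-1 + j):
= 29 * j - 18+j^3 - 12 * j^2
B) 29 * j - 18+j^3 - 12 * j^2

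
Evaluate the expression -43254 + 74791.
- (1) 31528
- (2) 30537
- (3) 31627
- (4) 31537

-43254 + 74791 = 31537
4) 31537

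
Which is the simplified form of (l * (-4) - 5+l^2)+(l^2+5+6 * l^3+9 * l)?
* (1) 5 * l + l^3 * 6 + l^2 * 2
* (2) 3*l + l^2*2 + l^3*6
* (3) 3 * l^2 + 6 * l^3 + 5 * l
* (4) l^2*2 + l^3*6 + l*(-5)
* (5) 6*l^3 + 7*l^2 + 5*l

Adding the polynomials and combining like terms:
(l*(-4) - 5 + l^2) + (l^2 + 5 + 6*l^3 + 9*l)
= 5 * l + l^3 * 6 + l^2 * 2
1) 5 * l + l^3 * 6 + l^2 * 2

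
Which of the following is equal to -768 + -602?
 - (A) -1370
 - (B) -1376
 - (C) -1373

-768 + -602 = -1370
A) -1370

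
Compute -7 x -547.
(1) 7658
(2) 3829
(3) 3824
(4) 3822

-7 * -547 = 3829
2) 3829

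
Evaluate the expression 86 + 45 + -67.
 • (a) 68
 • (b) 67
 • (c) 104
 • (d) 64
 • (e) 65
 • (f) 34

First: 86 + 45 = 131
Then: 131 + -67 = 64
d) 64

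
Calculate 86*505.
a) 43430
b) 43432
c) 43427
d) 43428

86 * 505 = 43430
a) 43430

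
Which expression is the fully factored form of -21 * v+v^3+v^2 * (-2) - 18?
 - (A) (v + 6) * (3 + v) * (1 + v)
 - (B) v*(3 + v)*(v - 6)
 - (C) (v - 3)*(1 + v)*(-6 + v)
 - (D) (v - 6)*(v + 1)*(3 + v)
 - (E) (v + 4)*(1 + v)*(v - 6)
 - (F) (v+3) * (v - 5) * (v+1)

We need to factor -21 * v+v^3+v^2 * (-2) - 18.
The factored form is (v - 6)*(v + 1)*(3 + v).
D) (v - 6)*(v + 1)*(3 + v)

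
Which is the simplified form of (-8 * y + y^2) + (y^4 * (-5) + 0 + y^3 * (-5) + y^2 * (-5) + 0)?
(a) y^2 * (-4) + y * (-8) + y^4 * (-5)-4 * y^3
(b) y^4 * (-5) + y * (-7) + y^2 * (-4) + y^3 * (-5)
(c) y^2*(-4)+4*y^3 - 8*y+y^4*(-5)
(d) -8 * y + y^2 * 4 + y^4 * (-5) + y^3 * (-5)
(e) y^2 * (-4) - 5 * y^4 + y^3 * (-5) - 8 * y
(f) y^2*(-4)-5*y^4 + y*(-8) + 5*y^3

Adding the polynomials and combining like terms:
(-8*y + y^2) + (y^4*(-5) + 0 + y^3*(-5) + y^2*(-5) + 0)
= y^2 * (-4) - 5 * y^4 + y^3 * (-5) - 8 * y
e) y^2 * (-4) - 5 * y^4 + y^3 * (-5) - 8 * y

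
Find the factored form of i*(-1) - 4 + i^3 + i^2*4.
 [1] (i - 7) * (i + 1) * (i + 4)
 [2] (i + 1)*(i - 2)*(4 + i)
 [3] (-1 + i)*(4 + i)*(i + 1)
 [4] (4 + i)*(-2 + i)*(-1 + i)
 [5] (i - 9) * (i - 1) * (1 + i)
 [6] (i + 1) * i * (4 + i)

We need to factor i*(-1) - 4 + i^3 + i^2*4.
The factored form is (-1 + i)*(4 + i)*(i + 1).
3) (-1 + i)*(4 + i)*(i + 1)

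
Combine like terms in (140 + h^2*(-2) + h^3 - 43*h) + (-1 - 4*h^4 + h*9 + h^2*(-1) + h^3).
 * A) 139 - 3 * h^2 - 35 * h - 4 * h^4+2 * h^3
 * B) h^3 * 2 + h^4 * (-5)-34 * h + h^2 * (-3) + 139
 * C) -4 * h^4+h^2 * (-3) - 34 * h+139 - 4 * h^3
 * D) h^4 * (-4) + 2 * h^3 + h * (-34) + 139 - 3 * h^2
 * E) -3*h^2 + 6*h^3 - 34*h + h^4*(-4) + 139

Adding the polynomials and combining like terms:
(140 + h^2*(-2) + h^3 - 43*h) + (-1 - 4*h^4 + h*9 + h^2*(-1) + h^3)
= h^4 * (-4) + 2 * h^3 + h * (-34) + 139 - 3 * h^2
D) h^4 * (-4) + 2 * h^3 + h * (-34) + 139 - 3 * h^2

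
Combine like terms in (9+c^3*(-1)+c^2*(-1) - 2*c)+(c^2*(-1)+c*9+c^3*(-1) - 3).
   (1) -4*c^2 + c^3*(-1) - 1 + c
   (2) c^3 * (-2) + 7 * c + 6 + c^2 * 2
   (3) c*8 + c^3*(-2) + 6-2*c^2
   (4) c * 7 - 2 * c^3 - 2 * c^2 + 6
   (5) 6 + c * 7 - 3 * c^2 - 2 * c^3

Adding the polynomials and combining like terms:
(9 + c^3*(-1) + c^2*(-1) - 2*c) + (c^2*(-1) + c*9 + c^3*(-1) - 3)
= c * 7 - 2 * c^3 - 2 * c^2 + 6
4) c * 7 - 2 * c^3 - 2 * c^2 + 6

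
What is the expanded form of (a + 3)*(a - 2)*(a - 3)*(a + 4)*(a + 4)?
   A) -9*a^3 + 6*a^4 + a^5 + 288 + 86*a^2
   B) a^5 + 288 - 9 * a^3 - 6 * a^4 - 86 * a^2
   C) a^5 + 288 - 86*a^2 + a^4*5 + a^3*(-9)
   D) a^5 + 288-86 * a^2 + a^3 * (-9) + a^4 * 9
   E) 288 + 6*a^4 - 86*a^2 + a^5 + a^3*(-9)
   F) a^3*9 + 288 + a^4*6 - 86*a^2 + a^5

Expanding (a + 3)*(a - 2)*(a - 3)*(a + 4)*(a + 4):
= 288 + 6*a^4 - 86*a^2 + a^5 + a^3*(-9)
E) 288 + 6*a^4 - 86*a^2 + a^5 + a^3*(-9)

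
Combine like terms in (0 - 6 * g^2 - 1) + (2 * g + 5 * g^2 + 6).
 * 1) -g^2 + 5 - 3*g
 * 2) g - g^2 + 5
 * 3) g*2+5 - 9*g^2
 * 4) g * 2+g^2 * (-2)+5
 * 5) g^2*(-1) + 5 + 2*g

Adding the polynomials and combining like terms:
(0 - 6*g^2 - 1) + (2*g + 5*g^2 + 6)
= g^2*(-1) + 5 + 2*g
5) g^2*(-1) + 5 + 2*g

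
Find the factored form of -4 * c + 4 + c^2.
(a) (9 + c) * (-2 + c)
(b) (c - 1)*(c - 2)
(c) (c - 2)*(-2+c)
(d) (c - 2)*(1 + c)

We need to factor -4 * c + 4 + c^2.
The factored form is (c - 2)*(-2+c).
c) (c - 2)*(-2+c)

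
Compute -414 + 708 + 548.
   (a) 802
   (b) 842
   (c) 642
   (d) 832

First: -414 + 708 = 294
Then: 294 + 548 = 842
b) 842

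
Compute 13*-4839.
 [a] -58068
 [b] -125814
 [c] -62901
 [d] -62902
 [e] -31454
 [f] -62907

13 * -4839 = -62907
f) -62907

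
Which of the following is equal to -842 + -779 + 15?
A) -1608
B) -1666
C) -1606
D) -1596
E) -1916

First: -842 + -779 = -1621
Then: -1621 + 15 = -1606
C) -1606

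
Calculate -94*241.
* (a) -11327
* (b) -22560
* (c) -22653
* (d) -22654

-94 * 241 = -22654
d) -22654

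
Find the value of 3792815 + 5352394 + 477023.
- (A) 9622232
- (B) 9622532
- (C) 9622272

First: 3792815 + 5352394 = 9145209
Then: 9145209 + 477023 = 9622232
A) 9622232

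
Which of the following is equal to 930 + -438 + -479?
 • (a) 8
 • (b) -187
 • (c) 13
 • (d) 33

First: 930 + -438 = 492
Then: 492 + -479 = 13
c) 13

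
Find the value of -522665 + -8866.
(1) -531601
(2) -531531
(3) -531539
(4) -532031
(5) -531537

-522665 + -8866 = -531531
2) -531531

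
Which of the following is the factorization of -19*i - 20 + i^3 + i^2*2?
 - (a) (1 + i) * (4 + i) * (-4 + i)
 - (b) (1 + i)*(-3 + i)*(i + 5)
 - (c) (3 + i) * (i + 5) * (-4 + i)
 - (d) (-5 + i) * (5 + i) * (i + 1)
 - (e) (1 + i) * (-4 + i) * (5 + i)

We need to factor -19*i - 20 + i^3 + i^2*2.
The factored form is (1 + i) * (-4 + i) * (5 + i).
e) (1 + i) * (-4 + i) * (5 + i)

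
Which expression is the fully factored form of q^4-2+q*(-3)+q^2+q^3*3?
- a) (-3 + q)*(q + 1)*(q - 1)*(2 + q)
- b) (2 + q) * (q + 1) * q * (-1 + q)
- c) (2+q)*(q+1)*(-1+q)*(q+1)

We need to factor q^4-2+q*(-3)+q^2+q^3*3.
The factored form is (2+q)*(q+1)*(-1+q)*(q+1).
c) (2+q)*(q+1)*(-1+q)*(q+1)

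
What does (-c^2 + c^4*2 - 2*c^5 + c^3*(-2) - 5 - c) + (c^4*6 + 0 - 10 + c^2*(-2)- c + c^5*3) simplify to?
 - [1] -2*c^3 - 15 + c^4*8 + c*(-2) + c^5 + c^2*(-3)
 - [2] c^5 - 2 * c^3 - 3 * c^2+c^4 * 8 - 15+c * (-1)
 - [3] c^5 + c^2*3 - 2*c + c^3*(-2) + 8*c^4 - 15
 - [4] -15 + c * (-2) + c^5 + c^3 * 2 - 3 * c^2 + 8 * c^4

Adding the polynomials and combining like terms:
(-c^2 + c^4*2 - 2*c^5 + c^3*(-2) - 5 - c) + (c^4*6 + 0 - 10 + c^2*(-2) - c + c^5*3)
= -2*c^3 - 15 + c^4*8 + c*(-2) + c^5 + c^2*(-3)
1) -2*c^3 - 15 + c^4*8 + c*(-2) + c^5 + c^2*(-3)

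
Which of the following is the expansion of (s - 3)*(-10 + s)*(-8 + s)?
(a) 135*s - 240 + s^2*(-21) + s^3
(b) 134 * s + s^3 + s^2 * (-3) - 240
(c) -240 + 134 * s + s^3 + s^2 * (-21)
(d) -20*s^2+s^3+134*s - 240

Expanding (s - 3)*(-10 + s)*(-8 + s):
= -240 + 134 * s + s^3 + s^2 * (-21)
c) -240 + 134 * s + s^3 + s^2 * (-21)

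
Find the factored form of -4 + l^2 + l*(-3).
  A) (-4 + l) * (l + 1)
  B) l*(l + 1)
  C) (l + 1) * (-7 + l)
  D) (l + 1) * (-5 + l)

We need to factor -4 + l^2 + l*(-3).
The factored form is (-4 + l) * (l + 1).
A) (-4 + l) * (l + 1)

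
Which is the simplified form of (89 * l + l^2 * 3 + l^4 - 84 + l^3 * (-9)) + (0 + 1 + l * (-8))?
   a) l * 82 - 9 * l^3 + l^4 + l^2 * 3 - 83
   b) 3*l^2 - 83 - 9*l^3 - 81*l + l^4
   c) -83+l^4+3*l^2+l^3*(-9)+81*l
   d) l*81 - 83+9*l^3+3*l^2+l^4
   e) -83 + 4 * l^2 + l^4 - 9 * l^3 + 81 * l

Adding the polynomials and combining like terms:
(89*l + l^2*3 + l^4 - 84 + l^3*(-9)) + (0 + 1 + l*(-8))
= -83+l^4+3*l^2+l^3*(-9)+81*l
c) -83+l^4+3*l^2+l^3*(-9)+81*l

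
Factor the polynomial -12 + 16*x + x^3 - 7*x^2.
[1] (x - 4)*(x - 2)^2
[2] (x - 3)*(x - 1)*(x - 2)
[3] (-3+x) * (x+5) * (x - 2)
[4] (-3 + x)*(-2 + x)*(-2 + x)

We need to factor -12 + 16*x + x^3 - 7*x^2.
The factored form is (-3 + x)*(-2 + x)*(-2 + x).
4) (-3 + x)*(-2 + x)*(-2 + x)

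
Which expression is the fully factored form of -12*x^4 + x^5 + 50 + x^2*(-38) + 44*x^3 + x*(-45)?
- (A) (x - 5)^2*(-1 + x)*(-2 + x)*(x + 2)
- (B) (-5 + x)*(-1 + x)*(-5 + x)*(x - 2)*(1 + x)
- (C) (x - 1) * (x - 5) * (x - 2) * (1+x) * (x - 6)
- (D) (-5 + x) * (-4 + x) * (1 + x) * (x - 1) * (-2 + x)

We need to factor -12*x^4 + x^5 + 50 + x^2*(-38) + 44*x^3 + x*(-45).
The factored form is (-5 + x)*(-1 + x)*(-5 + x)*(x - 2)*(1 + x).
B) (-5 + x)*(-1 + x)*(-5 + x)*(x - 2)*(1 + x)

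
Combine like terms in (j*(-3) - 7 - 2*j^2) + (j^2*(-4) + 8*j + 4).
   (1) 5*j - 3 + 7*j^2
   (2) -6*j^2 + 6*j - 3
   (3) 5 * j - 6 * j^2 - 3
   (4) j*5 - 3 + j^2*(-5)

Adding the polynomials and combining like terms:
(j*(-3) - 7 - 2*j^2) + (j^2*(-4) + 8*j + 4)
= 5 * j - 6 * j^2 - 3
3) 5 * j - 6 * j^2 - 3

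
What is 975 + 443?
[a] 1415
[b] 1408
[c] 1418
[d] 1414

975 + 443 = 1418
c) 1418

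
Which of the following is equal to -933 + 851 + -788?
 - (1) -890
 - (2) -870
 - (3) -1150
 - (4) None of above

First: -933 + 851 = -82
Then: -82 + -788 = -870
2) -870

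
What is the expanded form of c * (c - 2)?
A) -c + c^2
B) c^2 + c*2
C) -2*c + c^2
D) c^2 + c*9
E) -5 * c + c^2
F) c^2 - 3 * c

Expanding c * (c - 2):
= -2*c + c^2
C) -2*c + c^2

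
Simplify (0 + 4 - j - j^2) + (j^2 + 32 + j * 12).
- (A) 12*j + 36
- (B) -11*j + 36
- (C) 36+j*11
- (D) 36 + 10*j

Adding the polynomials and combining like terms:
(0 + 4 - j - j^2) + (j^2 + 32 + j*12)
= 36+j*11
C) 36+j*11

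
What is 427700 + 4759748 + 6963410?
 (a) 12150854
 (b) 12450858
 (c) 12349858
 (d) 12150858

First: 427700 + 4759748 = 5187448
Then: 5187448 + 6963410 = 12150858
d) 12150858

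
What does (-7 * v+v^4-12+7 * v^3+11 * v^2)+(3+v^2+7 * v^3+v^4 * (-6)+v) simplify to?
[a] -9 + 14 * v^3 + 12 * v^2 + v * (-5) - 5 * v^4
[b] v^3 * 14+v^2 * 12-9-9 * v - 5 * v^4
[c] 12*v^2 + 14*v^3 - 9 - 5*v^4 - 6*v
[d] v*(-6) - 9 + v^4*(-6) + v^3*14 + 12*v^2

Adding the polynomials and combining like terms:
(-7*v + v^4 - 12 + 7*v^3 + 11*v^2) + (3 + v^2 + 7*v^3 + v^4*(-6) + v)
= 12*v^2 + 14*v^3 - 9 - 5*v^4 - 6*v
c) 12*v^2 + 14*v^3 - 9 - 5*v^4 - 6*v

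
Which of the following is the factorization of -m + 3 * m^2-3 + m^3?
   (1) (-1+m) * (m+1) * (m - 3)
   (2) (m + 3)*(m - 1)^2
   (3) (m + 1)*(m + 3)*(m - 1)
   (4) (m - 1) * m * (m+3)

We need to factor -m + 3 * m^2-3 + m^3.
The factored form is (m + 1)*(m + 3)*(m - 1).
3) (m + 1)*(m + 3)*(m - 1)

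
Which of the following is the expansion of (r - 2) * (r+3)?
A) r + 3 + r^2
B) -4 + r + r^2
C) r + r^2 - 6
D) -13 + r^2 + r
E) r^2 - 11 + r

Expanding (r - 2) * (r+3):
= r + r^2 - 6
C) r + r^2 - 6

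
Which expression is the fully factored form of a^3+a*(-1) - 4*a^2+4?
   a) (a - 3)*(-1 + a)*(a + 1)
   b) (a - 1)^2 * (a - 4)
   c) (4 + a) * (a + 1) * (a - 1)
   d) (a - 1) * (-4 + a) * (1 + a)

We need to factor a^3+a*(-1) - 4*a^2+4.
The factored form is (a - 1) * (-4 + a) * (1 + a).
d) (a - 1) * (-4 + a) * (1 + a)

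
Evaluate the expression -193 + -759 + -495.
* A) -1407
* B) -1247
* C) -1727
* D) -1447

First: -193 + -759 = -952
Then: -952 + -495 = -1447
D) -1447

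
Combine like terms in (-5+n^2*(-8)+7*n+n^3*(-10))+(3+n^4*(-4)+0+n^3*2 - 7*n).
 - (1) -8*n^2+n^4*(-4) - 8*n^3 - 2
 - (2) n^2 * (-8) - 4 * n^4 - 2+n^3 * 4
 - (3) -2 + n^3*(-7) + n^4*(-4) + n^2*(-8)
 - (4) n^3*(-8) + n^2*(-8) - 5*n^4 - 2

Adding the polynomials and combining like terms:
(-5 + n^2*(-8) + 7*n + n^3*(-10)) + (3 + n^4*(-4) + 0 + n^3*2 - 7*n)
= -8*n^2+n^4*(-4) - 8*n^3 - 2
1) -8*n^2+n^4*(-4) - 8*n^3 - 2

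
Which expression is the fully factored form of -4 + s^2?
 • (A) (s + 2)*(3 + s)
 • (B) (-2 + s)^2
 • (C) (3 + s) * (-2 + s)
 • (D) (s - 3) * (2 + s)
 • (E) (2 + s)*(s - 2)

We need to factor -4 + s^2.
The factored form is (2 + s)*(s - 2).
E) (2 + s)*(s - 2)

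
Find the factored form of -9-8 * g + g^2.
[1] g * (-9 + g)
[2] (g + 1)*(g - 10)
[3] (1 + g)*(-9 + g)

We need to factor -9-8 * g + g^2.
The factored form is (1 + g)*(-9 + g).
3) (1 + g)*(-9 + g)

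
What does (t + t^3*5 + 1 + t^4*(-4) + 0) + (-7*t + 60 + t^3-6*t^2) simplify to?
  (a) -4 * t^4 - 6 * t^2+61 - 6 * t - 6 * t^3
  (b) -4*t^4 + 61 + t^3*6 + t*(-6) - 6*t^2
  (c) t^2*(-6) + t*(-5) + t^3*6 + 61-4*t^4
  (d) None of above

Adding the polynomials and combining like terms:
(t + t^3*5 + 1 + t^4*(-4) + 0) + (-7*t + 60 + t^3 - 6*t^2)
= -4*t^4 + 61 + t^3*6 + t*(-6) - 6*t^2
b) -4*t^4 + 61 + t^3*6 + t*(-6) - 6*t^2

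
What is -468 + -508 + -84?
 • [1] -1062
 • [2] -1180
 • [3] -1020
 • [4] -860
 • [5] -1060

First: -468 + -508 = -976
Then: -976 + -84 = -1060
5) -1060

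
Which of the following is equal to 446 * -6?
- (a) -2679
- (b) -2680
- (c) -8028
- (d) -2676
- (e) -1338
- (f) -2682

446 * -6 = -2676
d) -2676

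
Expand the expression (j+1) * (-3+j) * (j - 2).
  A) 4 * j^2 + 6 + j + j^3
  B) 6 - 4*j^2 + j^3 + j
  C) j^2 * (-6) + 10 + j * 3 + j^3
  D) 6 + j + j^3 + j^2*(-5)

Expanding (j+1) * (-3+j) * (j - 2):
= 6 - 4*j^2 + j^3 + j
B) 6 - 4*j^2 + j^3 + j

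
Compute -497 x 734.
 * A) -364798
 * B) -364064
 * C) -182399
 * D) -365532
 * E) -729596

-497 * 734 = -364798
A) -364798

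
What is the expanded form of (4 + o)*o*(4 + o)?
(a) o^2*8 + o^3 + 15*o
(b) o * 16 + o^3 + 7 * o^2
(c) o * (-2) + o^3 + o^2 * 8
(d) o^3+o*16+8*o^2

Expanding (4 + o)*o*(4 + o):
= o^3+o*16+8*o^2
d) o^3+o*16+8*o^2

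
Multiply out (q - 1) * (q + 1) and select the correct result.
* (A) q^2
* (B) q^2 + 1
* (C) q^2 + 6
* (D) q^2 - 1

Expanding (q - 1) * (q + 1):
= q^2 - 1
D) q^2 - 1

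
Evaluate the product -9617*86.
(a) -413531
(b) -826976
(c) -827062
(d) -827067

-9617 * 86 = -827062
c) -827062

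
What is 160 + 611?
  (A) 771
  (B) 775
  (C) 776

160 + 611 = 771
A) 771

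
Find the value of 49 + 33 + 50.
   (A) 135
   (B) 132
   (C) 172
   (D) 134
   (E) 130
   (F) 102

First: 49 + 33 = 82
Then: 82 + 50 = 132
B) 132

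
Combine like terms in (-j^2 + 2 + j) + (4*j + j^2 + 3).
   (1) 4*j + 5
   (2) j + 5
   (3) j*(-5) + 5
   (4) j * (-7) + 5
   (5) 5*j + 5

Adding the polynomials and combining like terms:
(-j^2 + 2 + j) + (4*j + j^2 + 3)
= 5*j + 5
5) 5*j + 5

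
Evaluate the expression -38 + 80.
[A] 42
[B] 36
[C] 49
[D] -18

-38 + 80 = 42
A) 42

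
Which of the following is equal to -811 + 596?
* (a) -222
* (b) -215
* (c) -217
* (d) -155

-811 + 596 = -215
b) -215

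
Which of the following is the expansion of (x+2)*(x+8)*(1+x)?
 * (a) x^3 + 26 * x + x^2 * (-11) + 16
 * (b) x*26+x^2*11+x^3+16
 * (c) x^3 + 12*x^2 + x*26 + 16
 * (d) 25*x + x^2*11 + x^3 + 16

Expanding (x+2)*(x+8)*(1+x):
= x*26+x^2*11+x^3+16
b) x*26+x^2*11+x^3+16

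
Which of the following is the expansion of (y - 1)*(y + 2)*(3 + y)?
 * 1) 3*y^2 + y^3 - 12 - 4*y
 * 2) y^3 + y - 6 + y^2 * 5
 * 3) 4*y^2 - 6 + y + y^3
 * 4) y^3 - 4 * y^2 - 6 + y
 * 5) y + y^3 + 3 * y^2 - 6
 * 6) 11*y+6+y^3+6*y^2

Expanding (y - 1)*(y + 2)*(3 + y):
= 4*y^2 - 6 + y + y^3
3) 4*y^2 - 6 + y + y^3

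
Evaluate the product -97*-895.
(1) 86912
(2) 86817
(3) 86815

-97 * -895 = 86815
3) 86815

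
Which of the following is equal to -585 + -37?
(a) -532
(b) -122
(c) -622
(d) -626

-585 + -37 = -622
c) -622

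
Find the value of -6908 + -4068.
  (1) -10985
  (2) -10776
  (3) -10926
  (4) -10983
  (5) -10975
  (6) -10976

-6908 + -4068 = -10976
6) -10976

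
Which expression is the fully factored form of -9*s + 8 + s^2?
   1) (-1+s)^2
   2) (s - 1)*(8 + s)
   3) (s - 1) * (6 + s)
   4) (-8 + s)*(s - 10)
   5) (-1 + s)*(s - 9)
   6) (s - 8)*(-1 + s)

We need to factor -9*s + 8 + s^2.
The factored form is (s - 8)*(-1 + s).
6) (s - 8)*(-1 + s)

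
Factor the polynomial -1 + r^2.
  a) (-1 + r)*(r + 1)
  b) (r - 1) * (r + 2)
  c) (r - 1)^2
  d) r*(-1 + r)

We need to factor -1 + r^2.
The factored form is (-1 + r)*(r + 1).
a) (-1 + r)*(r + 1)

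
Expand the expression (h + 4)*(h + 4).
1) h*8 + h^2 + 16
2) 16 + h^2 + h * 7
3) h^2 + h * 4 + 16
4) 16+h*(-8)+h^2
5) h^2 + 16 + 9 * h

Expanding (h + 4)*(h + 4):
= h*8 + h^2 + 16
1) h*8 + h^2 + 16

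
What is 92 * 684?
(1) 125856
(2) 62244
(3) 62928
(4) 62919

92 * 684 = 62928
3) 62928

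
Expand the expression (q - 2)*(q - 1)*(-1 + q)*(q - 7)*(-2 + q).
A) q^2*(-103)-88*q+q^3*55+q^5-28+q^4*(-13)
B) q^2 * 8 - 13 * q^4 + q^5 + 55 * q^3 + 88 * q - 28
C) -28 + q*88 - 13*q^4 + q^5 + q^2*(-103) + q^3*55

Expanding (q - 2)*(q - 1)*(-1 + q)*(q - 7)*(-2 + q):
= -28 + q*88 - 13*q^4 + q^5 + q^2*(-103) + q^3*55
C) -28 + q*88 - 13*q^4 + q^5 + q^2*(-103) + q^3*55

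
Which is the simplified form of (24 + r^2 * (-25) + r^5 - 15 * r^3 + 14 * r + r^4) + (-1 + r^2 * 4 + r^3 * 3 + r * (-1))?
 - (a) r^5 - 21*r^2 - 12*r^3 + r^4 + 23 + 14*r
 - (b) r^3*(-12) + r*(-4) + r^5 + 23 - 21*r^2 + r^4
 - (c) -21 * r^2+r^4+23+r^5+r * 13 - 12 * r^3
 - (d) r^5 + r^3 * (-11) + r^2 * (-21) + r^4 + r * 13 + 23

Adding the polynomials and combining like terms:
(24 + r^2*(-25) + r^5 - 15*r^3 + 14*r + r^4) + (-1 + r^2*4 + r^3*3 + r*(-1))
= -21 * r^2+r^4+23+r^5+r * 13 - 12 * r^3
c) -21 * r^2+r^4+23+r^5+r * 13 - 12 * r^3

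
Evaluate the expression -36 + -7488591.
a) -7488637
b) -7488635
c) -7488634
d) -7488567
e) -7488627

-36 + -7488591 = -7488627
e) -7488627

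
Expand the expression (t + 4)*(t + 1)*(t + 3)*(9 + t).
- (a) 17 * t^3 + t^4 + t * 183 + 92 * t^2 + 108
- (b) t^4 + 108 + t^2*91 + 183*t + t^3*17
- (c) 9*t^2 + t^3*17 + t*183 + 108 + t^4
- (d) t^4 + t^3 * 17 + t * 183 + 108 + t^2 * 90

Expanding (t + 4)*(t + 1)*(t + 3)*(9 + t):
= t^4 + 108 + t^2*91 + 183*t + t^3*17
b) t^4 + 108 + t^2*91 + 183*t + t^3*17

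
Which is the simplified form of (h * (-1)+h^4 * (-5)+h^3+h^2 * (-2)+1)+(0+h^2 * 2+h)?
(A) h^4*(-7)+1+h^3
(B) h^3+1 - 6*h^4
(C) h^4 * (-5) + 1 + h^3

Adding the polynomials and combining like terms:
(h*(-1) + h^4*(-5) + h^3 + h^2*(-2) + 1) + (0 + h^2*2 + h)
= h^4 * (-5) + 1 + h^3
C) h^4 * (-5) + 1 + h^3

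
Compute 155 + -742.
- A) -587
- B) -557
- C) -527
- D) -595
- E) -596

155 + -742 = -587
A) -587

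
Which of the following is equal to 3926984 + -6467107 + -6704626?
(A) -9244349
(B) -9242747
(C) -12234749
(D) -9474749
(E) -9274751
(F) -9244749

First: 3926984 + -6467107 = -2540123
Then: -2540123 + -6704626 = -9244749
F) -9244749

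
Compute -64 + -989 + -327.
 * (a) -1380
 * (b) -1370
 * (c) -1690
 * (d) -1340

First: -64 + -989 = -1053
Then: -1053 + -327 = -1380
a) -1380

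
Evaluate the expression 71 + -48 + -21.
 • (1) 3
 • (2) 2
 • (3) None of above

First: 71 + -48 = 23
Then: 23 + -21 = 2
2) 2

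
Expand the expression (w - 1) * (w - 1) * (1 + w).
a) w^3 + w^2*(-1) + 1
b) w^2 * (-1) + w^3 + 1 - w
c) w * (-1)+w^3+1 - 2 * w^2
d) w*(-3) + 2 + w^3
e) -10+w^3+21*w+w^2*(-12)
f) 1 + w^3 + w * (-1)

Expanding (w - 1) * (w - 1) * (1 + w):
= w^2 * (-1) + w^3 + 1 - w
b) w^2 * (-1) + w^3 + 1 - w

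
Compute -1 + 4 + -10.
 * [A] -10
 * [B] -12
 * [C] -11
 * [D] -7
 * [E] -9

First: -1 + 4 = 3
Then: 3 + -10 = -7
D) -7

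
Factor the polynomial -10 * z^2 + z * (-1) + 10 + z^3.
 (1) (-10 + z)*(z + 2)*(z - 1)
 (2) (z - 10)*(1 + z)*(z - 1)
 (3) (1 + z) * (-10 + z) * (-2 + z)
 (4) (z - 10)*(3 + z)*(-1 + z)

We need to factor -10 * z^2 + z * (-1) + 10 + z^3.
The factored form is (z - 10)*(1 + z)*(z - 1).
2) (z - 10)*(1 + z)*(z - 1)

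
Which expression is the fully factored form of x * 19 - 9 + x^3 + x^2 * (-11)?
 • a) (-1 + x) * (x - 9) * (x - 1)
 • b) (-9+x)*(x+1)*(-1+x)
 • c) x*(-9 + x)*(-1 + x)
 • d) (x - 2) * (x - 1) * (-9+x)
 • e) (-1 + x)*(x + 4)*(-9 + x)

We need to factor x * 19 - 9 + x^3 + x^2 * (-11).
The factored form is (-1 + x) * (x - 9) * (x - 1).
a) (-1 + x) * (x - 9) * (x - 1)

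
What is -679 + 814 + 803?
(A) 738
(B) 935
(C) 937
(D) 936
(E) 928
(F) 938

First: -679 + 814 = 135
Then: 135 + 803 = 938
F) 938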